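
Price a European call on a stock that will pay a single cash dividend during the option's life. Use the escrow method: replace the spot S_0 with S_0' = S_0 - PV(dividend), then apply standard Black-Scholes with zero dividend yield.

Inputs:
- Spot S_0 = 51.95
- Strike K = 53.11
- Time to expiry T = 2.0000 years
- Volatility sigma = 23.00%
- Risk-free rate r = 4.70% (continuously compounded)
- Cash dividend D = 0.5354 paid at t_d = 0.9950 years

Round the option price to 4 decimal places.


Answer: Price = 8.1085

Derivation:
PV(D) = D * exp(-r * t_d) = 0.5354 * 0.95431163 = 0.51093845
S_0' = S_0 - PV(D) = 51.9500 - 0.51093845 = 51.43906155
d1 = (ln(S_0'/K) + (r + sigma^2/2)*T) / (sigma*sqrt(T)) = 0.35334618
d2 = d1 - sigma*sqrt(T) = 0.02807706
exp(-rT) = 0.91028276
N(d1) = 0.63808554; N(d2) = 0.51119966
C = S_0' * N(d1) - K * exp(-rT) * N(d2) = 51.43906155 * 0.63808554 - 53.1100 * 0.91028276 * 0.51119966 = 8.1085


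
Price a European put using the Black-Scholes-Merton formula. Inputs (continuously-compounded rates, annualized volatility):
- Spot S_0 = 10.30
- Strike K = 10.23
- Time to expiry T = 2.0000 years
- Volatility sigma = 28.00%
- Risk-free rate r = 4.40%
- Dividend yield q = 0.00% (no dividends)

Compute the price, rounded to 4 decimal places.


d1 = (ln(S/K) + (r - q + 0.5*sigma^2) * T) / (sigma * sqrt(T)) = 0.43744483
d2 = d1 - sigma * sqrt(T) = 0.04146503
exp(-rT) = 0.91576088; exp(-qT) = 1.00000000
P = K * exp(-rT) * N(-d2) - S_0 * exp(-qT) * N(-d1)
N(-d1) = 0.33089439; N(-d2) = 0.48346258
P = 10.2300 * 0.91576088 * 0.48346258 - 10.3000 * 1.00000000 * 0.33089439 = 1.1210

Answer: Price = 1.1210


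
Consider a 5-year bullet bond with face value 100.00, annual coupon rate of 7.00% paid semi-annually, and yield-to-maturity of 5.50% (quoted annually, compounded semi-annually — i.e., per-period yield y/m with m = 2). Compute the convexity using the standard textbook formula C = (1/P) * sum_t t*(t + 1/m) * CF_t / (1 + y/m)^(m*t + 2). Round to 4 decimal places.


Coupon per period c = face * coupon_rate / m = 3.500000
Periods per year m = 2; per-period yield y/m = 0.027500
Number of cashflows N = 10
Cashflows (t years, CF_t, discount factor 1/(1+y/m)^(m*t), PV):
  t = 0.5000: CF_t = 3.500000, DF = 0.973236, PV = 3.406326
  t = 1.0000: CF_t = 3.500000, DF = 0.947188, PV = 3.315159
  t = 1.5000: CF_t = 3.500000, DF = 0.921838, PV = 3.226432
  t = 2.0000: CF_t = 3.500000, DF = 0.897166, PV = 3.140080
  t = 2.5000: CF_t = 3.500000, DF = 0.873154, PV = 3.056039
  t = 3.0000: CF_t = 3.500000, DF = 0.849785, PV = 2.974247
  t = 3.5000: CF_t = 3.500000, DF = 0.827041, PV = 2.894644
  t = 4.0000: CF_t = 3.500000, DF = 0.804906, PV = 2.817172
  t = 4.5000: CF_t = 3.500000, DF = 0.783364, PV = 2.741773
  t = 5.0000: CF_t = 103.500000, DF = 0.762398, PV = 78.908183
Price P = sum_t PV_t = 106.480057
Convexity numerator sum_t t*(t + 1/m) * CF_t / (1+y/m)^(m*t + 2):
  t = 0.5000: term = 1.613216
  t = 1.0000: term = 4.710120
  t = 1.5000: term = 9.168117
  t = 2.0000: term = 14.871236
  t = 2.5000: term = 21.709834
  t = 3.0000: term = 29.580308
  t = 3.5000: term = 38.384829
  t = 4.0000: term = 48.031068
  t = 4.5000: term = 58.431956
  t = 5.0000: term = 2055.375034
Convexity = (1/P) * sum = 2281.875718 / 106.480057 = 21.430076

Answer: Convexity = 21.4301


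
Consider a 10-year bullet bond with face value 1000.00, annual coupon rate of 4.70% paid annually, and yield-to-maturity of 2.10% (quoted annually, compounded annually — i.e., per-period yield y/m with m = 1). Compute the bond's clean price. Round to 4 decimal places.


Answer: Price = 1232.3300

Derivation:
Coupon per period c = face * coupon_rate / m = 47.000000
Periods per year m = 1; per-period yield y/m = 0.021000
Number of cashflows N = 10
Cashflows (t years, CF_t, discount factor 1/(1+y/m)^(m*t), PV):
  t = 1.0000: CF_t = 47.000000, DF = 0.979432, PV = 46.033301
  t = 2.0000: CF_t = 47.000000, DF = 0.959287, PV = 45.086485
  t = 3.0000: CF_t = 47.000000, DF = 0.939556, PV = 44.159143
  t = 4.0000: CF_t = 47.000000, DF = 0.920231, PV = 43.250874
  t = 5.0000: CF_t = 47.000000, DF = 0.901304, PV = 42.361287
  t = 6.0000: CF_t = 47.000000, DF = 0.882766, PV = 41.489997
  t = 7.0000: CF_t = 47.000000, DF = 0.864609, PV = 40.636628
  t = 8.0000: CF_t = 47.000000, DF = 0.846826, PV = 39.800811
  t = 9.0000: CF_t = 47.000000, DF = 0.829408, PV = 38.982185
  t = 10.0000: CF_t = 1047.000000, DF = 0.812349, PV = 850.529264
Price P = sum_t PV_t = 1232.329974


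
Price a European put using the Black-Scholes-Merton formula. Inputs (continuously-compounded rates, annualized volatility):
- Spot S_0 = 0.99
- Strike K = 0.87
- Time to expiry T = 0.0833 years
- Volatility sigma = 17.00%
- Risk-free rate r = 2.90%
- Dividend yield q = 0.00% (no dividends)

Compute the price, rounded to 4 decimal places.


d1 = (ln(S/K) + (r - q + 0.5*sigma^2) * T) / (sigma * sqrt(T)) = 2.70725024
d2 = d1 - sigma * sqrt(T) = 2.65818528
exp(-rT) = 0.99758722; exp(-qT) = 1.00000000
P = K * exp(-rT) * N(-d2) - S_0 * exp(-qT) * N(-d1)
N(-d1) = 0.00339215; N(-d2) = 0.00392813
P = 0.8700 * 0.99758722 * 0.00392813 - 0.9900 * 1.00000000 * 0.00339215 = 0.0001

Answer: Price = 0.0001


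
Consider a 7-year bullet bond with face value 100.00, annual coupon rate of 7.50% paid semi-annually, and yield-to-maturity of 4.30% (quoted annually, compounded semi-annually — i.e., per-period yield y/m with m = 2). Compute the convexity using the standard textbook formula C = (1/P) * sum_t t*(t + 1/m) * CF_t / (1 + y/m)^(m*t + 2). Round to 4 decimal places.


Coupon per period c = face * coupon_rate / m = 3.750000
Periods per year m = 2; per-period yield y/m = 0.021500
Number of cashflows N = 14
Cashflows (t years, CF_t, discount factor 1/(1+y/m)^(m*t), PV):
  t = 0.5000: CF_t = 3.750000, DF = 0.978953, PV = 3.671072
  t = 1.0000: CF_t = 3.750000, DF = 0.958348, PV = 3.593805
  t = 1.5000: CF_t = 3.750000, DF = 0.938177, PV = 3.518165
  t = 2.0000: CF_t = 3.750000, DF = 0.918431, PV = 3.444116
  t = 2.5000: CF_t = 3.750000, DF = 0.899100, PV = 3.371626
  t = 3.0000: CF_t = 3.750000, DF = 0.880177, PV = 3.300662
  t = 3.5000: CF_t = 3.750000, DF = 0.861651, PV = 3.231191
  t = 4.0000: CF_t = 3.750000, DF = 0.843515, PV = 3.163183
  t = 4.5000: CF_t = 3.750000, DF = 0.825762, PV = 3.096606
  t = 5.0000: CF_t = 3.750000, DF = 0.808381, PV = 3.031430
  t = 5.5000: CF_t = 3.750000, DF = 0.791367, PV = 2.967626
  t = 6.0000: CF_t = 3.750000, DF = 0.774711, PV = 2.905165
  t = 6.5000: CF_t = 3.750000, DF = 0.758405, PV = 2.844019
  t = 7.0000: CF_t = 103.750000, DF = 0.742442, PV = 77.028406
Price P = sum_t PV_t = 119.167072
Convexity numerator sum_t t*(t + 1/m) * CF_t / (1+y/m)^(m*t + 2):
  t = 0.5000: term = 1.759082
  t = 1.0000: term = 5.166174
  t = 1.5000: term = 10.114878
  t = 2.0000: term = 16.503310
  t = 2.5000: term = 24.233935
  t = 3.0000: term = 33.213420
  t = 3.5000: term = 43.352482
  t = 4.0000: term = 54.565742
  t = 4.5000: term = 66.771588
  t = 5.0000: term = 79.892040
  t = 5.5000: term = 93.852617
  t = 6.0000: term = 108.582211
  t = 6.5000: term = 124.012968
  t = 7.0000: term = 3875.551151
Convexity = (1/P) * sum = 4537.571597 / 119.167072 = 38.077394

Answer: Convexity = 38.0774


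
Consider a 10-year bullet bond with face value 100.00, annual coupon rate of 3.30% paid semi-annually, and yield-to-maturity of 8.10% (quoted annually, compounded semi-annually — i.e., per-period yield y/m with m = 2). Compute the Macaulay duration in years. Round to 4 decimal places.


Coupon per period c = face * coupon_rate / m = 1.650000
Periods per year m = 2; per-period yield y/m = 0.040500
Number of cashflows N = 20
Cashflows (t years, CF_t, discount factor 1/(1+y/m)^(m*t), PV):
  t = 0.5000: CF_t = 1.650000, DF = 0.961076, PV = 1.585776
  t = 1.0000: CF_t = 1.650000, DF = 0.923668, PV = 1.524052
  t = 1.5000: CF_t = 1.650000, DF = 0.887715, PV = 1.464730
  t = 2.0000: CF_t = 1.650000, DF = 0.853162, PV = 1.407718
  t = 2.5000: CF_t = 1.650000, DF = 0.819954, PV = 1.352924
  t = 3.0000: CF_t = 1.650000, DF = 0.788039, PV = 1.300264
  t = 3.5000: CF_t = 1.650000, DF = 0.757365, PV = 1.249653
  t = 4.0000: CF_t = 1.650000, DF = 0.727886, PV = 1.201012
  t = 4.5000: CF_t = 1.650000, DF = 0.699554, PV = 1.154264
  t = 5.0000: CF_t = 1.650000, DF = 0.672325, PV = 1.109336
  t = 5.5000: CF_t = 1.650000, DF = 0.646156, PV = 1.066157
  t = 6.0000: CF_t = 1.650000, DF = 0.621005, PV = 1.024658
  t = 6.5000: CF_t = 1.650000, DF = 0.596833, PV = 0.984775
  t = 7.0000: CF_t = 1.650000, DF = 0.573602, PV = 0.946444
  t = 7.5000: CF_t = 1.650000, DF = 0.551276, PV = 0.909605
  t = 8.0000: CF_t = 1.650000, DF = 0.529818, PV = 0.874200
  t = 8.5000: CF_t = 1.650000, DF = 0.509196, PV = 0.840173
  t = 9.0000: CF_t = 1.650000, DF = 0.489376, PV = 0.807470
  t = 9.5000: CF_t = 1.650000, DF = 0.470328, PV = 0.776040
  t = 10.0000: CF_t = 101.650000, DF = 0.452021, PV = 45.947903
Price P = sum_t PV_t = 67.527152
Macaulay numerator sum_t t * PV_t:
  t * PV_t at t = 0.5000: 0.792888
  t * PV_t at t = 1.0000: 1.524052
  t * PV_t at t = 1.5000: 2.197096
  t * PV_t at t = 2.0000: 2.815436
  t * PV_t at t = 2.5000: 3.382311
  t * PV_t at t = 3.0000: 3.900791
  t * PV_t at t = 3.5000: 4.373785
  t * PV_t at t = 4.0000: 4.804047
  t * PV_t at t = 4.5000: 5.194188
  t * PV_t at t = 5.0000: 5.546680
  t * PV_t at t = 5.5000: 5.863861
  t * PV_t at t = 6.0000: 6.147948
  t * PV_t at t = 6.5000: 6.401035
  t * PV_t at t = 7.0000: 6.625106
  t * PV_t at t = 7.5000: 6.822035
  t * PV_t at t = 8.0000: 6.993597
  t * PV_t at t = 8.5000: 7.141467
  t * PV_t at t = 9.0000: 7.267230
  t * PV_t at t = 9.5000: 7.372384
  t * PV_t at t = 10.0000: 459.479026
Macaulay duration D = (sum_t t * PV_t) / P = 554.644962 / 67.527152 = 8.213658

Answer: Macaulay duration = 8.2137 years


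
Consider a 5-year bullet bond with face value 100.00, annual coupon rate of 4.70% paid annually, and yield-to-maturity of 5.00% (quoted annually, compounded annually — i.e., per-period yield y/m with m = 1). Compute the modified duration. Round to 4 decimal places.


Coupon per period c = face * coupon_rate / m = 4.700000
Periods per year m = 1; per-period yield y/m = 0.050000
Number of cashflows N = 5
Cashflows (t years, CF_t, discount factor 1/(1+y/m)^(m*t), PV):
  t = 1.0000: CF_t = 4.700000, DF = 0.952381, PV = 4.476190
  t = 2.0000: CF_t = 4.700000, DF = 0.907029, PV = 4.263039
  t = 3.0000: CF_t = 4.700000, DF = 0.863838, PV = 4.060037
  t = 4.0000: CF_t = 4.700000, DF = 0.822702, PV = 3.866702
  t = 5.0000: CF_t = 104.700000, DF = 0.783526, PV = 82.035190
Price P = sum_t PV_t = 98.701157
First compute Macaulay numerator sum_t t * PV_t:
  t * PV_t at t = 1.0000: 4.476190
  t * PV_t at t = 2.0000: 8.526077
  t * PV_t at t = 3.0000: 12.180110
  t * PV_t at t = 4.0000: 15.466807
  t * PV_t at t = 5.0000: 410.175948
Macaulay duration D = 450.825132 / 98.701157 = 4.567577
Modified duration = D / (1 + y/m) = 4.567577 / (1 + 0.050000) = 4.350073

Answer: Modified duration = 4.3501


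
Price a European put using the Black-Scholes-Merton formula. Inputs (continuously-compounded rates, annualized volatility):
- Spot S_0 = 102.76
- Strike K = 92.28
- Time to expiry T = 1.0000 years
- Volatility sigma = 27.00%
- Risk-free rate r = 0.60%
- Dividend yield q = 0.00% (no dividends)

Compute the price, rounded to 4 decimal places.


d1 = (ln(S/K) + (r - q + 0.5*sigma^2) * T) / (sigma * sqrt(T)) = 0.55562496
d2 = d1 - sigma * sqrt(T) = 0.28562496
exp(-rT) = 0.99401796; exp(-qT) = 1.00000000
P = K * exp(-rT) * N(-d2) - S_0 * exp(-qT) * N(-d1)
N(-d1) = 0.28923363; N(-d2) = 0.38758269
P = 92.2800 * 0.99401796 * 0.38758269 - 102.7600 * 1.00000000 * 0.28923363 = 5.8305

Answer: Price = 5.8305


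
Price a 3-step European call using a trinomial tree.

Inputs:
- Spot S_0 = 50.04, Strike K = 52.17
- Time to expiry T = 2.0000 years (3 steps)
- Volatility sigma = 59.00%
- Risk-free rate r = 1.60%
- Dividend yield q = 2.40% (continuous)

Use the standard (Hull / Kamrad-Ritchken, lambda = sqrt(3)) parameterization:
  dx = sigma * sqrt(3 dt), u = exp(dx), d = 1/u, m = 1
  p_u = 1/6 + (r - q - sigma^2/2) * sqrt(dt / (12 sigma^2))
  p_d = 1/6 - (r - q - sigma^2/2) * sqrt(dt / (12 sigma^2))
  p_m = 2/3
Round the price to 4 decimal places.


Answer: Price = V(0,0) = 12.1362

Derivation:
dt = T/N = 0.666667; dx = sigma*sqrt(3*dt) = 0.834386
u = exp(dx) = 2.303399; d = 1/u = 0.434141
p_u = 0.093939, p_m = 0.666667, p_d = 0.239395
Discount per step: exp(-r*dt) = 0.989390
Stock lattice S(k, j) with j the centered position index:
  k=0: S(0,+0) = 50.0400
  k=1: S(1,-1) = 21.7244; S(1,+0) = 50.0400; S(1,+1) = 115.2621
  k=2: S(2,-2) = 9.4315; S(2,-1) = 21.7244; S(2,+0) = 50.0400; S(2,+1) = 115.2621; S(2,+2) = 265.4946
  k=3: S(3,-3) = 4.0946; S(3,-2) = 9.4315; S(3,-1) = 21.7244; S(3,+0) = 50.0400; S(3,+1) = 115.2621; S(3,+2) = 265.4946; S(3,+3) = 611.5402
Terminal payoffs V(N, j) = max(S_T - K, 0):
  V(3,-3) = 0.000000; V(3,-2) = 0.000000; V(3,-1) = 0.000000; V(3,+0) = 0.000000; V(3,+1) = 63.092103; V(3,+2) = 213.324650; V(3,+3) = 559.370199
Backward induction: V(k, j) = exp(-r*dt) * [p_u * V(k+1, j+1) + p_m * V(k+1, j) + p_d * V(k+1, j-1)]
  V(2,-2) = exp(-r*dt) * [p_u*0.000000 + p_m*0.000000 + p_d*0.000000] = 0.000000
  V(2,-1) = exp(-r*dt) * [p_u*0.000000 + p_m*0.000000 + p_d*0.000000] = 0.000000
  V(2,+0) = exp(-r*dt) * [p_u*63.092103 + p_m*0.000000 + p_d*0.000000] = 5.863897
  V(2,+1) = exp(-r*dt) * [p_u*213.324650 + p_m*63.092103 + p_d*0.000000] = 61.441919
  V(2,+2) = exp(-r*dt) * [p_u*559.370199 + p_m*213.324650 + p_d*63.092103] = 207.640090
  V(1,-1) = exp(-r*dt) * [p_u*5.863897 + p_m*0.000000 + p_d*0.000000] = 0.545001
  V(1,+0) = exp(-r*dt) * [p_u*61.441919 + p_m*5.863897 + p_d*0.000000] = 9.578313
  V(1,+1) = exp(-r*dt) * [p_u*207.640090 + p_m*61.441919 + p_d*5.863897] = 61.214028
  V(0,+0) = exp(-r*dt) * [p_u*61.214028 + p_m*9.578313 + p_d*0.545001] = 12.136223


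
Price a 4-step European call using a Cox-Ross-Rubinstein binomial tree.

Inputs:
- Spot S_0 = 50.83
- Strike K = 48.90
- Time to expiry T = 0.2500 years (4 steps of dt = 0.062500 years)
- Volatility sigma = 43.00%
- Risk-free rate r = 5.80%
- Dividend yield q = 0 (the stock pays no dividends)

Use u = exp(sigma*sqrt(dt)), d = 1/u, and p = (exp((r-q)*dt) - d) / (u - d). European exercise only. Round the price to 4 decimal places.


Answer: Price = V(0,0) = 5.7149

Derivation:
dt = T/N = 0.062500
u = exp(sigma*sqrt(dt)) = 1.113491; d = 1/u = 0.898077
p = (exp((r-q)*dt) - d) / (u - d) = 0.490009
Discount per step: exp(-r*dt) = 0.996382
Stock lattice S(k, i) with i counting down-moves:
  k=0: S(0,0) = 50.8300
  k=1: S(1,0) = 56.5987; S(1,1) = 45.6492
  k=2: S(2,0) = 63.0222; S(2,1) = 50.8300; S(2,2) = 40.9965
  k=3: S(3,0) = 70.1746; S(3,1) = 56.5987; S(3,2) = 45.6492; S(3,3) = 36.8180
  k=4: S(4,0) = 78.1388; S(4,1) = 63.0222; S(4,2) = 50.8300; S(4,3) = 40.9965; S(4,4) = 33.0654
Terminal payoffs V(N, i) = max(S_T - K, 0):
  V(4,0) = 29.238800; V(4,1) = 14.122180; V(4,2) = 1.930000; V(4,3) = 0.000000; V(4,4) = 0.000000
Backward induction: V(k, i) = exp(-r*dt) * [p * V(k+1, i) + (1-p) * V(k+1, i+1)].
  V(3,0) = exp(-r*dt) * [p*29.238800 + (1-p)*14.122180] = 21.451563
  V(3,1) = exp(-r*dt) * [p*14.122180 + (1-p)*1.930000] = 7.875682
  V(3,2) = exp(-r*dt) * [p*1.930000 + (1-p)*0.000000] = 0.942296
  V(3,3) = exp(-r*dt) * [p*0.000000 + (1-p)*0.000000] = 0.000000
  V(2,0) = exp(-r*dt) * [p*21.451563 + (1-p)*7.875682] = 14.475423
  V(2,1) = exp(-r*dt) * [p*7.875682 + (1-p)*0.942296] = 4.324018
  V(2,2) = exp(-r*dt) * [p*0.942296 + (1-p)*0.000000] = 0.460063
  V(1,0) = exp(-r*dt) * [p*14.475423 + (1-p)*4.324018] = 9.264657
  V(1,1) = exp(-r*dt) * [p*4.324018 + (1-p)*0.460063] = 2.344922
  V(0,0) = exp(-r*dt) * [p*9.264657 + (1-p)*2.344922] = 5.714903


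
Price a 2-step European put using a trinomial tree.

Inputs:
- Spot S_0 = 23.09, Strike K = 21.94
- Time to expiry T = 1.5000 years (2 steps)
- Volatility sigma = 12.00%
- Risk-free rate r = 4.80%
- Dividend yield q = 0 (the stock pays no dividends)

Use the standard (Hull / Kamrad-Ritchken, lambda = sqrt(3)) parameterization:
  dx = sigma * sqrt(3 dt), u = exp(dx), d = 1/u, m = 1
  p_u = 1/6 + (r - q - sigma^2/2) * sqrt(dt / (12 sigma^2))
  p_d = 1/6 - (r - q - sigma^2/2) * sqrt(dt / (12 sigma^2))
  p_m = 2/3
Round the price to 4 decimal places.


Answer: Price = V(0,0) = 0.3051

Derivation:
dt = T/N = 0.750000; dx = sigma*sqrt(3*dt) = 0.180000
u = exp(dx) = 1.197217; d = 1/u = 0.835270
p_u = 0.251667, p_m = 0.666667, p_d = 0.081667
Discount per step: exp(-r*dt) = 0.964640
Stock lattice S(k, j) with j the centered position index:
  k=0: S(0,+0) = 23.0900
  k=1: S(1,-1) = 19.2864; S(1,+0) = 23.0900; S(1,+1) = 27.6437
  k=2: S(2,-2) = 16.1093; S(2,-1) = 19.2864; S(2,+0) = 23.0900; S(2,+1) = 27.6437; S(2,+2) = 33.0956
Terminal payoffs V(N, j) = max(K - S_T, 0):
  V(2,-2) = 5.830654; V(2,-1) = 2.653611; V(2,+0) = 0.000000; V(2,+1) = 0.000000; V(2,+2) = 0.000000
Backward induction: V(k, j) = exp(-r*dt) * [p_u * V(k+1, j+1) + p_m * V(k+1, j) + p_d * V(k+1, j-1)]
  V(1,-1) = exp(-r*dt) * [p_u*0.000000 + p_m*2.653611 + p_d*5.830654] = 2.165853
  V(1,+0) = exp(-r*dt) * [p_u*0.000000 + p_m*0.000000 + p_d*2.653611] = 0.209049
  V(1,+1) = exp(-r*dt) * [p_u*0.000000 + p_m*0.000000 + p_d*0.000000] = 0.000000
  V(0,+0) = exp(-r*dt) * [p_u*0.000000 + p_m*0.209049 + p_d*2.165853] = 0.305061


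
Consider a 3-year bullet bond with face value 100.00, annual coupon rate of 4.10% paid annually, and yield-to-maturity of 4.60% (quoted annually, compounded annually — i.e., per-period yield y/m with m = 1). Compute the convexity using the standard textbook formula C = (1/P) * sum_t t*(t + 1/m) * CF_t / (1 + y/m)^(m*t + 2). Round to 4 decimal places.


Coupon per period c = face * coupon_rate / m = 4.100000
Periods per year m = 1; per-period yield y/m = 0.046000
Number of cashflows N = 3
Cashflows (t years, CF_t, discount factor 1/(1+y/m)^(m*t), PV):
  t = 1.0000: CF_t = 4.100000, DF = 0.956023, PV = 3.919694
  t = 2.0000: CF_t = 4.100000, DF = 0.913980, PV = 3.747317
  t = 3.0000: CF_t = 104.100000, DF = 0.873786, PV = 90.961094
Price P = sum_t PV_t = 98.628106
Convexity numerator sum_t t*(t + 1/m) * CF_t / (1+y/m)^(m*t + 2):
  t = 1.0000: term = 7.165043
  t = 2.0000: term = 20.549836
  t = 3.0000: term = 997.639309
Convexity = (1/P) * sum = 1025.354188 / 98.628106 = 10.396166

Answer: Convexity = 10.3962


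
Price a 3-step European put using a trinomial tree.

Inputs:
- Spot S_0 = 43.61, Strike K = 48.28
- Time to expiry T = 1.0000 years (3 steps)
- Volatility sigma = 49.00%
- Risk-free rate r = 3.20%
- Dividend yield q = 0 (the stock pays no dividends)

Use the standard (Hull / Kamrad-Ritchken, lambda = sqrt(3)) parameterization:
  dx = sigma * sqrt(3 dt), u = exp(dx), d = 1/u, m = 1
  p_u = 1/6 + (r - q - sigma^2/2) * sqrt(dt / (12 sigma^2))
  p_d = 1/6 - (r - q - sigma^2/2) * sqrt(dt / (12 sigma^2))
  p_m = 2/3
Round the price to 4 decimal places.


dt = T/N = 0.333333; dx = sigma*sqrt(3*dt) = 0.490000
u = exp(dx) = 1.632316; d = 1/u = 0.612626
p_u = 0.136718, p_m = 0.666667, p_d = 0.196616
Discount per step: exp(-r*dt) = 0.989390
Stock lattice S(k, j) with j the centered position index:
  k=0: S(0,+0) = 43.6100
  k=1: S(1,-1) = 26.7166; S(1,+0) = 43.6100; S(1,+1) = 71.1853
  k=2: S(2,-2) = 16.3673; S(2,-1) = 26.7166; S(2,+0) = 43.6100; S(2,+1) = 71.1853; S(2,+2) = 116.1969
  k=3: S(3,-3) = 10.0271; S(3,-2) = 16.3673; S(3,-1) = 26.7166; S(3,+0) = 43.6100; S(3,+1) = 71.1853; S(3,+2) = 116.1969; S(3,+3) = 189.6701
Terminal payoffs V(N, j) = max(K - S_T, 0):
  V(3,-3) = 38.252950; V(3,-2) = 31.912683; V(3,-1) = 21.563363; V(3,+0) = 4.670000; V(3,+1) = 0.000000; V(3,+2) = 0.000000; V(3,+3) = 0.000000
Backward induction: V(k, j) = exp(-r*dt) * [p_u * V(k+1, j+1) + p_m * V(k+1, j) + p_d * V(k+1, j-1)]
  V(2,-2) = exp(-r*dt) * [p_u*21.563363 + p_m*31.912683 + p_d*38.252950] = 31.407537
  V(2,-1) = exp(-r*dt) * [p_u*4.670000 + p_m*21.563363 + p_d*31.912683] = 21.062708
  V(2,+0) = exp(-r*dt) * [p_u*0.000000 + p_m*4.670000 + p_d*21.563363] = 7.275012
  V(2,+1) = exp(-r*dt) * [p_u*0.000000 + p_m*0.000000 + p_d*4.670000] = 0.908453
  V(2,+2) = exp(-r*dt) * [p_u*0.000000 + p_m*0.000000 + p_d*0.000000] = 0.000000
  V(1,-1) = exp(-r*dt) * [p_u*7.275012 + p_m*21.062708 + p_d*31.407537] = 20.986586
  V(1,+0) = exp(-r*dt) * [p_u*0.908453 + p_m*7.275012 + p_d*21.062708] = 9.018753
  V(1,+1) = exp(-r*dt) * [p_u*0.000000 + p_m*0.908453 + p_d*7.275012] = 2.014415
  V(0,+0) = exp(-r*dt) * [p_u*2.014415 + p_m*9.018753 + p_d*20.986586] = 10.303705

Answer: Price = V(0,0) = 10.3037


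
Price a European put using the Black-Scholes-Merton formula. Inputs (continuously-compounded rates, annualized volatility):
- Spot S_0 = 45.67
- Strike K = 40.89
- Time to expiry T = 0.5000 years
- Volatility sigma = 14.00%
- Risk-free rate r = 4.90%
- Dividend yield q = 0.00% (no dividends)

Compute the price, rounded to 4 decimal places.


d1 = (ln(S/K) + (r - q + 0.5*sigma^2) * T) / (sigma * sqrt(T)) = 1.41377003
d2 = d1 - sigma * sqrt(T) = 1.31477508
exp(-rT) = 0.97579769; exp(-qT) = 1.00000000
P = K * exp(-rT) * N(-d2) - S_0 * exp(-qT) * N(-d1)
N(-d1) = 0.07871472; N(-d2) = 0.09429275
P = 40.8900 * 0.97579769 * 0.09429275 - 45.6700 * 1.00000000 * 0.07871472 = 0.1674

Answer: Price = 0.1674


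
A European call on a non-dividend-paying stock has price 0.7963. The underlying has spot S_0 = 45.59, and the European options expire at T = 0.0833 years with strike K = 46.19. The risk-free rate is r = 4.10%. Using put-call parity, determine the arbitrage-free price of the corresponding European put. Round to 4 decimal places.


Put-call parity: C - P = S_0 * exp(-qT) - K * exp(-rT).
S_0 * exp(-qT) = 45.5900 * 1.00000000 = 45.59000000
K * exp(-rT) = 46.1900 * 0.99659053 = 46.03251637
P = C - S*exp(-qT) + K*exp(-rT)
P = 0.7963 - 45.59000000 + 46.03251637 = 1.2388

Answer: Put price = 1.2388


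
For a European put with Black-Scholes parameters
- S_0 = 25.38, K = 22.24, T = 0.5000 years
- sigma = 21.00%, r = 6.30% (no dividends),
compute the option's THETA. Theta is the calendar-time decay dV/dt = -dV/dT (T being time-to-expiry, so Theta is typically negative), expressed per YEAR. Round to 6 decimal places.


Answer: Theta = -0.546639

Derivation:
d1 = 1.1757771080; d2 = 1.0272846839
phi(d1) = 0.1998547479; exp(-qT) = 1.0000000000; exp(-rT) = 0.9689909565
Theta = -S*exp(-qT)*phi(d1)*sigma/(2*sqrt(T)) + r*K*exp(-rT)*N(-d2) - q*S*exp(-qT)*N(-d1)
N(-d1) = 0.1198419782; N(-d2) = 0.1521432161; sqrt(T) = 0.7071067812
Term 1 = -25.3800 * 1.0000000000 * 0.1998547479 * 0.2100 / (2 * 0.7071067812) = -0.7532001274
Term 2 = 0.0630 * 22.2400 * 0.9689909565 * 0.1521432161 = 0.2065606771
Term 3 = 0 (no dividend yield, q = 0)
Theta = -0.7532001274 + (0.2065606771) + (0.0000000000) = -0.546639


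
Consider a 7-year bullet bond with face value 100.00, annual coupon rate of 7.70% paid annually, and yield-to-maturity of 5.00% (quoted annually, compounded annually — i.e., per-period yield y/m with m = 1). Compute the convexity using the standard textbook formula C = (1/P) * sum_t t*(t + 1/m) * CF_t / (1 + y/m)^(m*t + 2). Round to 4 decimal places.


Coupon per period c = face * coupon_rate / m = 7.700000
Periods per year m = 1; per-period yield y/m = 0.050000
Number of cashflows N = 7
Cashflows (t years, CF_t, discount factor 1/(1+y/m)^(m*t), PV):
  t = 1.0000: CF_t = 7.700000, DF = 0.952381, PV = 7.333333
  t = 2.0000: CF_t = 7.700000, DF = 0.907029, PV = 6.984127
  t = 3.0000: CF_t = 7.700000, DF = 0.863838, PV = 6.651550
  t = 4.0000: CF_t = 7.700000, DF = 0.822702, PV = 6.334809
  t = 5.0000: CF_t = 7.700000, DF = 0.783526, PV = 6.033151
  t = 6.0000: CF_t = 7.700000, DF = 0.746215, PV = 5.745859
  t = 7.0000: CF_t = 107.700000, DF = 0.710681, PV = 76.540379
Price P = sum_t PV_t = 115.623208
Convexity numerator sum_t t*(t + 1/m) * CF_t / (1+y/m)^(m*t + 2):
  t = 1.0000: term = 13.303099
  t = 2.0000: term = 38.008854
  t = 3.0000: term = 72.397818
  t = 4.0000: term = 114.917171
  t = 5.0000: term = 164.167387
  t = 6.0000: term = 218.889850
  t = 7.0000: term = 3887.765295
Convexity = (1/P) * sum = 4509.449475 / 115.623208 = 39.001249

Answer: Convexity = 39.0012


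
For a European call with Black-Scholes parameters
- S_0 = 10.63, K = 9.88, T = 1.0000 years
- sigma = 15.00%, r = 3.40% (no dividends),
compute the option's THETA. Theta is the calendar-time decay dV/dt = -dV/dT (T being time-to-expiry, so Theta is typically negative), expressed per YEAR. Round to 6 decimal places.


d1 = 0.7894512040; d2 = 0.6394512040
phi(d1) = 0.2921303609; exp(-qT) = 1.0000000000; exp(-rT) = 0.9665715046
Theta = -S*exp(-qT)*phi(d1)*sigma/(2*sqrt(T)) - r*K*exp(-rT)*N(d2) + q*S*exp(-qT)*N(d1)
N(d1) = 0.7850758306; N(d2) = 0.7387352761; sqrt(T) = 1.0000000000
Term 1 = -10.6300 * 1.0000000000 * 0.2921303609 * 0.1500 / (2 * 1.0000000000) = -0.2329009302
Term 2 = -0.0340 * 9.8800 * 0.9665715046 * 0.7387352761 = -0.2398604738
Term 3 = 0 (no dividend yield, q = 0)
Theta = -0.2329009302 + (-0.2398604738) + (0.0000000000) = -0.472761

Answer: Theta = -0.472761


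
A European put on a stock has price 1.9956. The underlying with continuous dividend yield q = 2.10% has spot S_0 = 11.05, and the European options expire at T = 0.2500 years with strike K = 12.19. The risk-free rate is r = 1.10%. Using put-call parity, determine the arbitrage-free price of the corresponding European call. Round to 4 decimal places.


Put-call parity: C - P = S_0 * exp(-qT) - K * exp(-rT).
S_0 * exp(-qT) = 11.0500 * 0.99476376 = 10.99213952
K * exp(-rT) = 12.1900 * 0.99725378 = 12.15652355
C = P + S*exp(-qT) - K*exp(-rT)
C = 1.9956 + 10.99213952 - 12.15652355 = 0.8312

Answer: Call price = 0.8312


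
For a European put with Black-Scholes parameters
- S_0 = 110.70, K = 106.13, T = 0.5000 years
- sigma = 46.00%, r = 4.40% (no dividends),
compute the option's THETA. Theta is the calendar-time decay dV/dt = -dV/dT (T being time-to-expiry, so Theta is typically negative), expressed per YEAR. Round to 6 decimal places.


d1 = 0.3598837854; d2 = 0.0346146660
phi(d1) = 0.3739262466; exp(-qT) = 1.0000000000; exp(-rT) = 0.9782402351
Theta = -S*exp(-qT)*phi(d1)*sigma/(2*sqrt(T)) + r*K*exp(-rT)*N(-d2) - q*S*exp(-qT)*N(-d1)
N(-d1) = 0.3594670216; N(-d2) = 0.4861935033; sqrt(T) = 0.7071067812
Term 1 = -110.7000 * 1.0000000000 * 0.3739262466 * 0.4600 / (2 * 0.7071067812) = -13.4640713649
Term 2 = 0.0440 * 106.1300 * 0.9782402351 * 0.4861935033 = 2.2209844274
Term 3 = 0 (no dividend yield, q = 0)
Theta = -13.4640713649 + (2.2209844274) + (0.0000000000) = -11.243087

Answer: Theta = -11.243087


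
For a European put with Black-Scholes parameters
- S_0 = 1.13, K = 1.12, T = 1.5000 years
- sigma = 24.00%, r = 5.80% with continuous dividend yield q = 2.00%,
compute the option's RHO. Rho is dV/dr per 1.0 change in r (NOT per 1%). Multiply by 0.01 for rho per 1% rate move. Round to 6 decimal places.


Answer: Rho = -0.722632

Derivation:
d1 = 0.3711281358; d2 = 0.0771893666
phi(d1) = 0.3723926093; exp(-qT) = 0.9704455335; exp(-rT) = 0.9166770956
N(-d2) = 0.4692364503
Rho = -K*T*exp(-rT)*N(-d2) = -1.1200 * 1.5000 * 0.9166770956 * 0.4692364503 = -0.722632


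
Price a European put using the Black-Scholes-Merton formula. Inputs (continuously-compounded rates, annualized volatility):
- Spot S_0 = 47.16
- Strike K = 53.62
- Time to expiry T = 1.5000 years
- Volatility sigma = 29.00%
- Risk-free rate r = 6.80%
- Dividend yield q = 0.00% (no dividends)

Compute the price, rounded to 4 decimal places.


Answer: Price = 7.3848

Derivation:
d1 = (ln(S/K) + (r - q + 0.5*sigma^2) * T) / (sigma * sqrt(T)) = 0.10332607
d2 = d1 - sigma * sqrt(T) = -0.25184994
exp(-rT) = 0.90302955; exp(-qT) = 1.00000000
P = K * exp(-rT) * N(-d2) - S_0 * exp(-qT) * N(-d1)
N(-d1) = 0.45885209; N(-d2) = 0.59942147
P = 53.6200 * 0.90302955 * 0.59942147 - 47.1600 * 1.00000000 * 0.45885209 = 7.3848


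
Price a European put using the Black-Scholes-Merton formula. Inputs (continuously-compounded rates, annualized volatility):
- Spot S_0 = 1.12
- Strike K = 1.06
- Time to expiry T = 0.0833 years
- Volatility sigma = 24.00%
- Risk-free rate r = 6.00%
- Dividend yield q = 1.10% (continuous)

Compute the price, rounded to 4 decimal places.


Answer: Price = 0.0082

Derivation:
d1 = (ln(S/K) + (r - q + 0.5*sigma^2) * T) / (sigma * sqrt(T)) = 0.88843856
d2 = d1 - sigma * sqrt(T) = 0.81917039
exp(-rT) = 0.99501447; exp(-qT) = 0.99908412
P = K * exp(-rT) * N(-d2) - S_0 * exp(-qT) * N(-d1)
N(-d1) = 0.18715245; N(-d2) = 0.20634460
P = 1.0600 * 0.99501447 * 0.20634460 - 1.1200 * 0.99908412 * 0.18715245 = 0.0082


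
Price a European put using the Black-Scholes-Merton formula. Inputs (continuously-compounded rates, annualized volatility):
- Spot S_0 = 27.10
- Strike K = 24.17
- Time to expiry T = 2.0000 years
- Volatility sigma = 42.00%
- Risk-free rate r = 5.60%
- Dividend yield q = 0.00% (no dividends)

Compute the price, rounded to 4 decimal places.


d1 = (ln(S/K) + (r - q + 0.5*sigma^2) * T) / (sigma * sqrt(T)) = 0.67818533
d2 = d1 - sigma * sqrt(T) = 0.08421563
exp(-rT) = 0.89404426; exp(-qT) = 1.00000000
P = K * exp(-rT) * N(-d2) - S_0 * exp(-qT) * N(-d1)
N(-d1) = 0.24882710; N(-d2) = 0.46644250
P = 24.1700 * 0.89404426 * 0.46644250 - 27.1000 * 1.00000000 * 0.24882710 = 3.3362

Answer: Price = 3.3362


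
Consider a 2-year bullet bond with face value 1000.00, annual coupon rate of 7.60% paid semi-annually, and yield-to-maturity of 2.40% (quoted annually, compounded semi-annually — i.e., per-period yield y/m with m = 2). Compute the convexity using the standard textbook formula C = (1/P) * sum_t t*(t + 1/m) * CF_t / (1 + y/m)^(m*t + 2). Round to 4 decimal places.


Answer: Convexity = 4.5521

Derivation:
Coupon per period c = face * coupon_rate / m = 38.000000
Periods per year m = 2; per-period yield y/m = 0.012000
Number of cashflows N = 4
Cashflows (t years, CF_t, discount factor 1/(1+y/m)^(m*t), PV):
  t = 0.5000: CF_t = 38.000000, DF = 0.988142, PV = 37.549407
  t = 1.0000: CF_t = 38.000000, DF = 0.976425, PV = 37.104157
  t = 1.5000: CF_t = 38.000000, DF = 0.964847, PV = 36.664187
  t = 2.0000: CF_t = 1038.000000, DF = 0.953406, PV = 989.635586
Price P = sum_t PV_t = 1100.953337
Convexity numerator sum_t t*(t + 1/m) * CF_t / (1+y/m)^(m*t + 2):
  t = 0.5000: term = 18.332093
  t = 1.0000: term = 54.344151
  t = 1.5000: term = 107.399507
  t = 2.0000: term = 4831.525576
Convexity = (1/P) * sum = 5011.601327 / 1100.953337 = 4.552056


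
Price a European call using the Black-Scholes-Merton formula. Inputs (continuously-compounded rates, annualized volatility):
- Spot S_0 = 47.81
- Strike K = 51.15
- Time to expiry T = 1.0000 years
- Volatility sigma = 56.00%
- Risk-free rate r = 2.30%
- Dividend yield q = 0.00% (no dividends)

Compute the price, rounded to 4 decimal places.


Answer: Price = 9.7279

Derivation:
d1 = (ln(S/K) + (r - q + 0.5*sigma^2) * T) / (sigma * sqrt(T)) = 0.20048630
d2 = d1 - sigma * sqrt(T) = -0.35951370
exp(-rT) = 0.97726248; exp(-qT) = 1.00000000
C = S_0 * exp(-qT) * N(d1) - K * exp(-rT) * N(d2)
N(d1) = 0.57944987; N(d2) = 0.35960542
C = 47.8100 * 1.00000000 * 0.57944987 - 51.1500 * 0.97726248 * 0.35960542 = 9.7279


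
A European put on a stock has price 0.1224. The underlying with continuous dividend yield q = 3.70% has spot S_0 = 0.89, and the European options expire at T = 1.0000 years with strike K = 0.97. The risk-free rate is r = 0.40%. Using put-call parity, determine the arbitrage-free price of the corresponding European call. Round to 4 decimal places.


Put-call parity: C - P = S_0 * exp(-qT) - K * exp(-rT).
S_0 * exp(-qT) = 0.8900 * 0.96367614 = 0.85767176
K * exp(-rT) = 0.9700 * 0.99600799 = 0.96612775
C = P + S*exp(-qT) - K*exp(-rT)
C = 0.1224 + 0.85767176 - 0.96612775 = 0.0139

Answer: Call price = 0.0139


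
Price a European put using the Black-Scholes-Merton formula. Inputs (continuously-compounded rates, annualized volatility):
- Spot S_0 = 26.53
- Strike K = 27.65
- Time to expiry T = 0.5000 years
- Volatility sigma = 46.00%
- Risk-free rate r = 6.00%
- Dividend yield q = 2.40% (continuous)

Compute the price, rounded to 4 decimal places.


d1 = (ln(S/K) + (r - q + 0.5*sigma^2) * T) / (sigma * sqrt(T)) = 0.09084920
d2 = d1 - sigma * sqrt(T) = -0.23441992
exp(-rT) = 0.97044553; exp(-qT) = 0.98807171
P = K * exp(-rT) * N(-d2) - S_0 * exp(-qT) * N(-d1)
N(-d1) = 0.46380621; N(-d2) = 0.59267050
P = 27.6500 * 0.97044553 * 0.59267050 - 26.5300 * 0.98807171 * 0.46380621 = 3.7450

Answer: Price = 3.7450


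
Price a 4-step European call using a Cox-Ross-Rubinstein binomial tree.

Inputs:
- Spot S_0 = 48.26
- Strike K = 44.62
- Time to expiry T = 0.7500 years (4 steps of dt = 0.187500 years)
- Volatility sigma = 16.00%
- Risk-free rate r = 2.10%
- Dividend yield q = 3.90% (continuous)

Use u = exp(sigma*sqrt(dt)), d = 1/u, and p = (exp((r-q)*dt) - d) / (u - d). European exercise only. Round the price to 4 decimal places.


dt = T/N = 0.187500
u = exp(sigma*sqrt(dt)) = 1.071738; d = 1/u = 0.933063
p = (exp((r-q)*dt) - d) / (u - d) = 0.458390
Discount per step: exp(-r*dt) = 0.996070
Stock lattice S(k, i) with i counting down-moves:
  k=0: S(0,0) = 48.2600
  k=1: S(1,0) = 51.7221; S(1,1) = 45.0296
  k=2: S(2,0) = 55.4326; S(2,1) = 48.2600; S(2,2) = 42.0155
  k=3: S(3,0) = 59.4092; S(3,1) = 51.7221; S(3,2) = 45.0296; S(3,3) = 39.2031
  k=4: S(4,0) = 63.6711; S(4,1) = 55.4326; S(4,2) = 48.2600; S(4,3) = 42.0155; S(4,4) = 36.5790
Terminal payoffs V(N, i) = max(S_T - K, 0):
  V(4,0) = 19.051127; V(4,1) = 10.812559; V(4,2) = 3.640000; V(4,3) = 0.000000; V(4,4) = 0.000000
Backward induction: V(k, i) = exp(-r*dt) * [p * V(k+1, i) + (1-p) * V(k+1, i+1)].
  V(3,0) = exp(-r*dt) * [p*19.051127 + (1-p)*10.812559] = 14.531704
  V(3,1) = exp(-r*dt) * [p*10.812559 + (1-p)*3.640000] = 6.900604
  V(3,2) = exp(-r*dt) * [p*3.640000 + (1-p)*0.000000] = 1.661982
  V(3,3) = exp(-r*dt) * [p*0.000000 + (1-p)*0.000000] = 0.000000
  V(2,0) = exp(-r*dt) * [p*14.531704 + (1-p)*6.900604] = 10.357760
  V(2,1) = exp(-r*dt) * [p*6.900604 + (1-p)*1.661982] = 4.047346
  V(2,2) = exp(-r*dt) * [p*1.661982 + (1-p)*0.000000] = 0.758842
  V(1,0) = exp(-r*dt) * [p*10.357760 + (1-p)*4.047346] = 6.912704
  V(1,1) = exp(-r*dt) * [p*4.047346 + (1-p)*0.758842] = 2.257354
  V(0,0) = exp(-r*dt) * [p*6.912704 + (1-p)*2.257354] = 4.374063

Answer: Price = V(0,0) = 4.3741


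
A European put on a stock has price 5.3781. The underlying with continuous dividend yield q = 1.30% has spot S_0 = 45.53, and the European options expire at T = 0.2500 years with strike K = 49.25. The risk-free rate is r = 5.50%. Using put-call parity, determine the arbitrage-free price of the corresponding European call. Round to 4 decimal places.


Answer: Call price = 2.1829

Derivation:
Put-call parity: C - P = S_0 * exp(-qT) - K * exp(-rT).
S_0 * exp(-qT) = 45.5300 * 0.99675528 = 45.38226770
K * exp(-rT) = 49.2500 * 0.98634410 = 48.57744690
C = P + S*exp(-qT) - K*exp(-rT)
C = 5.3781 + 45.38226770 - 48.57744690 = 2.1829


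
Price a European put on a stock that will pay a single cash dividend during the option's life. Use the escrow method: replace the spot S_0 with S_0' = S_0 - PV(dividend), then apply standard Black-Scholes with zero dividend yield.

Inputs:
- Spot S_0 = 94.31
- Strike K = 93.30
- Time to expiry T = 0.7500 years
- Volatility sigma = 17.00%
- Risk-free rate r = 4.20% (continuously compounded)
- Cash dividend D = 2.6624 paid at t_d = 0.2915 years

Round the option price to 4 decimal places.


PV(D) = D * exp(-r * t_d) = 2.6624 * 0.98783164 = 2.63000296
S_0' = S_0 - PV(D) = 94.3100 - 2.63000296 = 91.67999704
d1 = (ln(S_0'/K) + (r + sigma^2/2)*T) / (sigma*sqrt(T)) = 0.16859723
d2 = d1 - sigma*sqrt(T) = 0.02137291
exp(-rT) = 0.96899096
N(-d1) = 0.43305673; N(-d2) = 0.49147409
P = K * exp(-rT) * N(-d2) - S_0' * N(-d1) = 93.3000 * 0.96899096 * 0.49147409 - 91.67999704 * 0.43305673 = 4.7300

Answer: Price = 4.7300


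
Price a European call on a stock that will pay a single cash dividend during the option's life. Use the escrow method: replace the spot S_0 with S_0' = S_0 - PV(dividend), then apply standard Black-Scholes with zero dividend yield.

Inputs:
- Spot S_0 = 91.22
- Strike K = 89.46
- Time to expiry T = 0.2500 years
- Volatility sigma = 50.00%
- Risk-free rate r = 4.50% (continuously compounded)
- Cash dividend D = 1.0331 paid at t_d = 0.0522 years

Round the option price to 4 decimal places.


Answer: Price = 9.7772

Derivation:
PV(D) = D * exp(-r * t_d) = 1.0331 * 0.99765376 = 1.03067610
S_0' = S_0 - PV(D) = 91.2200 - 1.03067610 = 90.18932390
d1 = (ln(S_0'/K) + (r + sigma^2/2)*T) / (sigma*sqrt(T)) = 0.20247785
d2 = d1 - sigma*sqrt(T) = -0.04752215
exp(-rT) = 0.98881304
N(d1) = 0.58022841; N(d2) = 0.48104854
C = S_0' * N(d1) - K * exp(-rT) * N(d2) = 90.18932390 * 0.58022841 - 89.4600 * 0.98881304 * 0.48104854 = 9.7772


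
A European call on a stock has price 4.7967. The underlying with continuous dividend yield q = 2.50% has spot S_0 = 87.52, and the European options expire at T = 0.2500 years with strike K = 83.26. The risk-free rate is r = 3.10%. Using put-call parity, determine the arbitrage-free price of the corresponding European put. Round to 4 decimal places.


Put-call parity: C - P = S_0 * exp(-qT) - K * exp(-rT).
S_0 * exp(-qT) = 87.5200 * 0.99376949 = 86.97470582
K * exp(-rT) = 83.2600 * 0.99227995 = 82.61722895
P = C - S*exp(-qT) + K*exp(-rT)
P = 4.7967 - 86.97470582 + 82.61722895 = 0.4392

Answer: Put price = 0.4392


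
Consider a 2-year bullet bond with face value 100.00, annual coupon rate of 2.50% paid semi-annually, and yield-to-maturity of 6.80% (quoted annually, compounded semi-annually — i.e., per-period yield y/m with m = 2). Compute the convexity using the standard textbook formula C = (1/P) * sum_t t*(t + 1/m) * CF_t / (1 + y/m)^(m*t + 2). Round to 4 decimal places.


Coupon per period c = face * coupon_rate / m = 1.250000
Periods per year m = 2; per-period yield y/m = 0.034000
Number of cashflows N = 4
Cashflows (t years, CF_t, discount factor 1/(1+y/m)^(m*t), PV):
  t = 0.5000: CF_t = 1.250000, DF = 0.967118, PV = 1.208897
  t = 1.0000: CF_t = 1.250000, DF = 0.935317, PV = 1.169147
  t = 1.5000: CF_t = 1.250000, DF = 0.904562, PV = 1.130703
  t = 2.0000: CF_t = 101.250000, DF = 0.874818, PV = 88.575350
Price P = sum_t PV_t = 92.084097
Convexity numerator sum_t t*(t + 1/m) * CF_t / (1+y/m)^(m*t + 2):
  t = 0.5000: term = 0.565351
  t = 1.0000: term = 1.640284
  t = 1.5000: term = 3.172697
  t = 2.0000: term = 414.230243
Convexity = (1/P) * sum = 419.608575 / 92.084097 = 4.556797

Answer: Convexity = 4.5568


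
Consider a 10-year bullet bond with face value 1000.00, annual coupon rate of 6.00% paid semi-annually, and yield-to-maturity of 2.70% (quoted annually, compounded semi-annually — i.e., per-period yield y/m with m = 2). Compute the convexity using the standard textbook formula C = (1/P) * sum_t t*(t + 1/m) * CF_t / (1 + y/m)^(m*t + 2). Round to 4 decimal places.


Coupon per period c = face * coupon_rate / m = 30.000000
Periods per year m = 2; per-period yield y/m = 0.013500
Number of cashflows N = 20
Cashflows (t years, CF_t, discount factor 1/(1+y/m)^(m*t), PV):
  t = 0.5000: CF_t = 30.000000, DF = 0.986680, PV = 29.600395
  t = 1.0000: CF_t = 30.000000, DF = 0.973537, PV = 29.206112
  t = 1.5000: CF_t = 30.000000, DF = 0.960569, PV = 28.817082
  t = 2.0000: CF_t = 30.000000, DF = 0.947774, PV = 28.433233
  t = 2.5000: CF_t = 30.000000, DF = 0.935150, PV = 28.054497
  t = 3.0000: CF_t = 30.000000, DF = 0.922694, PV = 27.680806
  t = 3.5000: CF_t = 30.000000, DF = 0.910403, PV = 27.312093
  t = 4.0000: CF_t = 30.000000, DF = 0.898276, PV = 26.948291
  t = 4.5000: CF_t = 30.000000, DF = 0.886311, PV = 26.589335
  t = 5.0000: CF_t = 30.000000, DF = 0.874505, PV = 26.235160
  t = 5.5000: CF_t = 30.000000, DF = 0.862857, PV = 25.885703
  t = 6.0000: CF_t = 30.000000, DF = 0.851363, PV = 25.540901
  t = 6.5000: CF_t = 30.000000, DF = 0.840023, PV = 25.200692
  t = 7.0000: CF_t = 30.000000, DF = 0.828834, PV = 24.865014
  t = 7.5000: CF_t = 30.000000, DF = 0.817794, PV = 24.533808
  t = 8.0000: CF_t = 30.000000, DF = 0.806900, PV = 24.207013
  t = 8.5000: CF_t = 30.000000, DF = 0.796152, PV = 23.884571
  t = 9.0000: CF_t = 30.000000, DF = 0.785547, PV = 23.566425
  t = 9.5000: CF_t = 30.000000, DF = 0.775084, PV = 23.252516
  t = 10.0000: CF_t = 1030.000000, DF = 0.764760, PV = 787.702392
Price P = sum_t PV_t = 1287.516040
Convexity numerator sum_t t*(t + 1/m) * CF_t / (1+y/m)^(m*t + 2):
  t = 0.5000: term = 14.408541
  t = 1.0000: term = 42.649849
  t = 1.5000: term = 84.163492
  t = 2.0000: term = 138.404032
  t = 2.5000: term = 204.840698
  t = 3.0000: term = 282.957057
  t = 3.5000: term = 372.250691
  t = 4.0000: term = 472.232888
  t = 4.5000: term = 582.428327
  t = 5.0000: term = 702.374785
  t = 5.5000: term = 831.622834
  t = 6.0000: term = 969.735555
  t = 6.5000: term = 1116.288257
  t = 7.0000: term = 1270.868191
  t = 7.5000: term = 1433.074287
  t = 8.0000: term = 1602.516880
  t = 8.5000: term = 1778.817455
  t = 9.0000: term = 1961.608383
  t = 9.5000: term = 2150.532679
  t = 10.0000: term = 80520.035397
Convexity = (1/P) * sum = 96531.810278 / 1287.516040 = 74.975229

Answer: Convexity = 74.9752
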